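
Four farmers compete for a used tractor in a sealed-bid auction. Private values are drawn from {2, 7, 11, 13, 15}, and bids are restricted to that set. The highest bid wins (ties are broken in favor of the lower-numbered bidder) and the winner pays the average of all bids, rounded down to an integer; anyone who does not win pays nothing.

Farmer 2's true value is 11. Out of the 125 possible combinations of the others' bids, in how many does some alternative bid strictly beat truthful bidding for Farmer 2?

43

Others bid (2, 2, 2): truth gives 7; bid 7 gives 8 > 7. Violating.
Others bid (2, 2, 7): truth gives 6; bid 7 gives 7 > 6. Violating.
Others bid (2, 2, 13): truth gives 0; bid 13 gives 4 > 0. Violating.
Others bid (2, 2, 15): truth gives 0; bid 15 gives 3 > 0. Violating.
Others bid (2, 2, 11): truth gives 5; no alternative beats it.
Others bid (2, 7, 11): truth gives 4; no alternative beats it.
(Checking all 125 profiles: 43 have a profitable deviation, 82 do not.)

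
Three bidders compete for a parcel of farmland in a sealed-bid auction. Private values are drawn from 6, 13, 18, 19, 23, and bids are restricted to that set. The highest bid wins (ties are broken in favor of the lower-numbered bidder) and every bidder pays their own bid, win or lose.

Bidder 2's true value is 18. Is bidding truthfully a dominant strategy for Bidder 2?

Consider the case where Bidder 1 bids 6 and Bidder 3 bids 6.
Truthful bid 18: wins, pays 18, utility 18 - 18 = 0.
Bid 13 instead: wins, pays 13, utility 18 - 13 = 5.
Since 5 > 0, bidding 13 is strictly better here, so truthful bidding is not dominant.

No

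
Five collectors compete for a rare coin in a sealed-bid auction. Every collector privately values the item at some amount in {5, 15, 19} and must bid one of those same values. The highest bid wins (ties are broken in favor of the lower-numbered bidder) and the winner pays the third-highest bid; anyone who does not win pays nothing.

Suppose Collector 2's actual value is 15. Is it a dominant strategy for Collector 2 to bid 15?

Consider the case where Collector 1 bids 5, Collector 3 bids 5, Collector 4 bids 5 and Collector 5 bids 19.
Truthful bid 15: loses, pays 0, utility 0.
Bid 19 instead: wins, pays 5, utility 15 - 5 = 10.
Since 10 > 0, bidding 19 is strictly better here, so truthful bidding is not dominant.

No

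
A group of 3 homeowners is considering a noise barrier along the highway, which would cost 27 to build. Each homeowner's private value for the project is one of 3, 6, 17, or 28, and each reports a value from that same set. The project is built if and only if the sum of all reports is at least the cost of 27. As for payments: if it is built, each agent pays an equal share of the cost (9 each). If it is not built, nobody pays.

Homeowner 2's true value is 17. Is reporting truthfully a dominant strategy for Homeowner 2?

Consider the case where Homeowner 1 reports 3 and Homeowner 3 reports 3.
Truthful report 17: project not built, utility 0.
Report 28 instead: project built, pays 9, utility 17 - 9 = 8.
Since 8 > 0, reporting 28 is strictly better here, so truthful reporting is not dominant.

No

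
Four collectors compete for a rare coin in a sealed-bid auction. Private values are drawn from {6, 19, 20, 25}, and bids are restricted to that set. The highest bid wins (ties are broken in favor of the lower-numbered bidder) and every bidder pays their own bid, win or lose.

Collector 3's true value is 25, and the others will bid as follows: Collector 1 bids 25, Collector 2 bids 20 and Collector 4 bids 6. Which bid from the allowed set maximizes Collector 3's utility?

6

Bid 6: loses but pays 6, utility -6.
Bid 19: loses but pays 19, utility -19.
Bid 20: loses but pays 20, utility -20.
Bid 25: loses but pays 25, utility -25.
The best choice is 6 with utility -6.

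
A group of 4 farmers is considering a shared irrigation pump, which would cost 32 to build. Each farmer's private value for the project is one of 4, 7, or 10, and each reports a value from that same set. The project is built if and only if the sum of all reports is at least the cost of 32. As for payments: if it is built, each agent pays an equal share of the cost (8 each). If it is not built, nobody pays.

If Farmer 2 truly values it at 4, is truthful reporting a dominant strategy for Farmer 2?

Yes

Check each profile of the others' reports and compare truth against every alternative report.
Others report (7, 10, 10): truth gives 0, best alternative gives -4.
Others report (10, 7, 10): truth gives 0, best alternative gives -4.
Others report (10, 10, 7): truth gives 0, best alternative gives -4.
Others report (10, 10, 10): truth gives -4, best alternative gives -4.
Others report (4, 4, 4): truth gives 0, best alternative gives 0.
Others report (4, 4, 7): truth gives 0, best alternative gives 0.
(Remaining 21 profiles checked similarly; truth is weakly best in each.)
In every case the truthful report is at least as good as any alternative, so it is a dominant strategy.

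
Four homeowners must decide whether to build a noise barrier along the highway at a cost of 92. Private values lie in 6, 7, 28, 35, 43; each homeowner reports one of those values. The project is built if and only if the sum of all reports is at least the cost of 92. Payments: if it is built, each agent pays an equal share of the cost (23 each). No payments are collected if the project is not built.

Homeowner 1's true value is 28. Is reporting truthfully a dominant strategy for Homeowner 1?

No

Consider the case where Homeowner 2 reports 6, Homeowner 3 reports 6 and Homeowner 4 reports 43.
Truthful report 28: project not built, utility 0.
Report 43 instead: project built, pays 23, utility 28 - 23 = 5.
Since 5 > 0, reporting 43 is strictly better here, so truthful reporting is not dominant.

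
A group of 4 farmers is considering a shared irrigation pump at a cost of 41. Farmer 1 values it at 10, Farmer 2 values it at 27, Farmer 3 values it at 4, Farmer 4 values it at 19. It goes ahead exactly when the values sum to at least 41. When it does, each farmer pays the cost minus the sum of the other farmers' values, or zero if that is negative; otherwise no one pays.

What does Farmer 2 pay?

8

Total value 60 ≥ cost 41, so the project is built.
The other farmers' values sum to 33.
Cost minus that sum is 41 - 33 = 8.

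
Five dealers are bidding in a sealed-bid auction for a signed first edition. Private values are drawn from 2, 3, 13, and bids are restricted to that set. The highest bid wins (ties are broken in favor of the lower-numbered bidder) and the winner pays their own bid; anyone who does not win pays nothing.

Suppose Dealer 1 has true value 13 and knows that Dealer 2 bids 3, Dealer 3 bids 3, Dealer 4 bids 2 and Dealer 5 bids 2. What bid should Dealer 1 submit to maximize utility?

3

Bid 2: loses, pays 0, utility 0.
Bid 3: wins, pays 3, utility 13 - 3 = 10.
Bid 13: wins, pays 13, utility 13 - 13 = 0.
The best choice is 3 with utility 10.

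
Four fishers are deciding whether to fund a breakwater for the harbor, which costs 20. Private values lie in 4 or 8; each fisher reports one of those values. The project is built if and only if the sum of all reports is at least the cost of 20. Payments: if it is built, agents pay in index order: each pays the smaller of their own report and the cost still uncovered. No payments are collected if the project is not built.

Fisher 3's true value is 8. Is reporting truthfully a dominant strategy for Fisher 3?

No

Consider the case where Fisher 1 reports 4, Fisher 2 reports 4 and Fisher 4 reports 8.
Truthful report 8: project built, pays 8, utility 8 - 8 = 0.
Report 4 instead: project built, pays 4, utility 8 - 4 = 4.
Since 4 > 0, reporting 4 is strictly better here, so truthful reporting is not dominant.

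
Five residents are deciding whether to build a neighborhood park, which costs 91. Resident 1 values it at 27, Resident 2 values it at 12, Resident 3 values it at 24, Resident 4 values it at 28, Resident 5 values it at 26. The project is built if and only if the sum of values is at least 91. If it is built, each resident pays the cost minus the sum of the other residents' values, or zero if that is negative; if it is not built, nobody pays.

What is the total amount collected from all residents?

Total value 117 ≥ cost 91, so it is built.
Resident 1: others sum to 90; max(0, 91 - 90) = 1.
Resident 2: others sum to 105; max(0, 91 - 105) = 0.
Resident 3: others sum to 93; max(0, 91 - 93) = 0.
Resident 4: others sum to 89; max(0, 91 - 89) = 2.
Resident 5: others sum to 91; max(0, 91 - 91) = 0.
Total collected = 1 + 0 + 0 + 2 + 0 = 3.

3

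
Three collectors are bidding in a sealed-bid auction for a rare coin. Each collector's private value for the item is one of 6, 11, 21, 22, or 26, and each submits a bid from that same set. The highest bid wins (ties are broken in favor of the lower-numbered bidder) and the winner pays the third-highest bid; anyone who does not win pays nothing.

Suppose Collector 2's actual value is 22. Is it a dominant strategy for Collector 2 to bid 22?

No

Consider the case where Collector 1 bids 6 and Collector 3 bids 26.
Truthful bid 22: loses, pays 0, utility 0.
Bid 26 instead: wins, pays 6, utility 22 - 6 = 16.
Since 16 > 0, bidding 26 is strictly better here, so truthful bidding is not dominant.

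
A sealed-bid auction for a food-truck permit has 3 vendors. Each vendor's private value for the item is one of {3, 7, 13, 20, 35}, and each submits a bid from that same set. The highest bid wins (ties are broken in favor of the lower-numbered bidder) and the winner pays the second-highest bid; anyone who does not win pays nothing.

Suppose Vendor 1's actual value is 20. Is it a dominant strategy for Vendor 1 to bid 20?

Check each profile of the others' bids and compare truth against every alternative bid.
Others bid (3, 3): truth gives 17, best alternative gives 17.
Others bid (3, 7): truth gives 13, best alternative gives 13.
Others bid (7, 3): truth gives 13, best alternative gives 13.
Others bid (7, 7): truth gives 13, best alternative gives 13.
Others bid (3, 13): truth gives 7, best alternative gives 7.
Others bid (7, 13): truth gives 7, best alternative gives 7.
(Remaining 19 profiles checked similarly; truth is weakly best in each.)
In every case the truthful bid is at least as good as any alternative, so it is a dominant strategy.

Yes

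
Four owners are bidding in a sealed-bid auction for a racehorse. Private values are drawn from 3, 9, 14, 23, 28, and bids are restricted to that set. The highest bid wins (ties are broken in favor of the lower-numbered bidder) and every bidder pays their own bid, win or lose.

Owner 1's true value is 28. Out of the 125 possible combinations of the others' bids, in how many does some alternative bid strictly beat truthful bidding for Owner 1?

64

Others bid (3, 3, 3): truth gives 0; bid 3 gives 25 > 0. Violating.
Others bid (3, 3, 9): truth gives 0; bid 9 gives 19 > 0. Violating.
Others bid (3, 3, 14): truth gives 0; bid 14 gives 14 > 0. Violating.
Others bid (3, 3, 23): truth gives 0; bid 23 gives 5 > 0. Violating.
Others bid (3, 3, 28): truth gives 0; no alternative beats it.
Others bid (3, 9, 28): truth gives 0; no alternative beats it.
(Checking all 125 profiles: 64 have a profitable deviation, 61 do not.)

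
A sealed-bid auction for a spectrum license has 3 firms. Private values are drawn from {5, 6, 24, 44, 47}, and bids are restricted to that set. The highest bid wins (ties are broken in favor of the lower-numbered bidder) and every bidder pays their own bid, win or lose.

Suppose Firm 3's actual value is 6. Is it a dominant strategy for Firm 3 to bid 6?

No

Consider the case where Firm 1 bids 5 and Firm 2 bids 6.
Truthful bid 6: loses but pays 6, utility -6.
Bid 5 instead: loses but pays 5, utility -5.
Since -5 > -6, bidding 5 is strictly better here, so truthful bidding is not dominant.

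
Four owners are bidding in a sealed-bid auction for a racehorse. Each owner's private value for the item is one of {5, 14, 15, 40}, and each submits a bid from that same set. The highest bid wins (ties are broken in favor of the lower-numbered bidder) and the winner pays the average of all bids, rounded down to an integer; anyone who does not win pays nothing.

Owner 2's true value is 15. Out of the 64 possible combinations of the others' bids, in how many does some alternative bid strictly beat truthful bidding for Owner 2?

Others bid (5, 14, 14): truth gives 3; bid 14 gives 4 > 3. Violating.
Others bid (5, 5, 5): truth gives 8; no alternative beats it.
Others bid (5, 5, 14): truth gives 6; no alternative beats it.
(Checking all 64 profiles: 1 has a profitable deviation, 63 do not.)

1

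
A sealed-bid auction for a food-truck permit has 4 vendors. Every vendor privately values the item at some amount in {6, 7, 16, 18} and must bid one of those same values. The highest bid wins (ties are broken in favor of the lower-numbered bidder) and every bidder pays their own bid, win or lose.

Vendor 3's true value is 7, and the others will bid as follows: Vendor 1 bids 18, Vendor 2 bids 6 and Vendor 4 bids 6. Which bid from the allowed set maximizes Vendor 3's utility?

Bid 6: loses but pays 6, utility -6.
Bid 7: loses but pays 7, utility -7.
Bid 16: loses but pays 16, utility -16.
Bid 18: loses but pays 18, utility -18.
The best choice is 6 with utility -6.

6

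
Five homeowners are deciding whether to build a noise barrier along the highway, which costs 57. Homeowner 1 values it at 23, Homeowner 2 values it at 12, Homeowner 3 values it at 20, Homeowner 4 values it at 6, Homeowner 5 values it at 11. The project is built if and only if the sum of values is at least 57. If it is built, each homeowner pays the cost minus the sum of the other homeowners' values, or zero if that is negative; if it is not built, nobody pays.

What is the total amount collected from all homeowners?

13

Total value 72 ≥ cost 57, so it is built.
Homeowner 1: others sum to 49; max(0, 57 - 49) = 8.
Homeowner 2: others sum to 60; max(0, 57 - 60) = 0.
Homeowner 3: others sum to 52; max(0, 57 - 52) = 5.
Homeowner 4: others sum to 66; max(0, 57 - 66) = 0.
Homeowner 5: others sum to 61; max(0, 57 - 61) = 0.
Total collected = 8 + 0 + 5 + 0 + 0 = 13.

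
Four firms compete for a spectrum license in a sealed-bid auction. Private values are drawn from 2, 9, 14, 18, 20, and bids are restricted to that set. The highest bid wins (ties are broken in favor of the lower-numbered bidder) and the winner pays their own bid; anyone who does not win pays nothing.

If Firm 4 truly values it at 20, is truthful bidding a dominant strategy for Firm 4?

Consider the case where Firm 1 bids 2, Firm 2 bids 2 and Firm 3 bids 2.
Truthful bid 20: wins, pays 20, utility 20 - 20 = 0.
Bid 9 instead: wins, pays 9, utility 20 - 9 = 11.
Since 11 > 0, bidding 9 is strictly better here, so truthful bidding is not dominant.

No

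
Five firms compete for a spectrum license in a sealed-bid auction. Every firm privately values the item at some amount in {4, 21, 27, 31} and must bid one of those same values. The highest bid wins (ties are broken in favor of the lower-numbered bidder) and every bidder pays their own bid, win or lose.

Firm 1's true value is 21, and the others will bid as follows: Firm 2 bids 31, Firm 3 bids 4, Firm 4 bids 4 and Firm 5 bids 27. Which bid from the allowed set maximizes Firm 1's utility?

Bid 4: loses but pays 4, utility -4.
Bid 21: loses but pays 21, utility -21.
Bid 27: loses but pays 27, utility -27.
Bid 31: wins, pays 31, utility 21 - 31 = -10.
The best choice is 4 with utility -4.

4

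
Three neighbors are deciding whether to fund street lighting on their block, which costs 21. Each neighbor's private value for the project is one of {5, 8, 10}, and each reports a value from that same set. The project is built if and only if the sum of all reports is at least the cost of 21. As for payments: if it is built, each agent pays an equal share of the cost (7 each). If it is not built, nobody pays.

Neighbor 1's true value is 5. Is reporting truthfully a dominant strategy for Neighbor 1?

Check each profile of the others' reports and compare truth against every alternative report.
Others report (5, 8): truth gives 0, best alternative gives -2.
Others report (5, 10): truth gives 0, best alternative gives -2.
Others report (8, 5): truth gives 0, best alternative gives -2.
Others report (10, 5): truth gives 0, best alternative gives -2.
Others report (8, 8): truth gives -2, best alternative gives -2.
Others report (8, 10): truth gives -2, best alternative gives -2.
(Remaining 3 profiles checked similarly; truth is weakly best in each.)
In every case the truthful report is at least as good as any alternative, so it is a dominant strategy.

Yes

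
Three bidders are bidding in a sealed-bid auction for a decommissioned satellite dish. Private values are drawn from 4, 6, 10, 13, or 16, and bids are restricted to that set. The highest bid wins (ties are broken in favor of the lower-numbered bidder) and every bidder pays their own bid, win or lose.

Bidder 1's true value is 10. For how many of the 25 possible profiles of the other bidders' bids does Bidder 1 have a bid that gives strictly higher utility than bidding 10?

20

Others bid (4, 4): truth gives 0; bid 4 gives 6 > 0. Violating.
Others bid (4, 6): truth gives 0; bid 6 gives 4 > 0. Violating.
Others bid (4, 13): truth gives -10; bid 13 gives -3 > -10. Violating.
Others bid (4, 16): truth gives -10; bid 4 gives -4 > -10. Violating.
Others bid (4, 10): truth gives 0; no alternative beats it.
Others bid (6, 10): truth gives 0; no alternative beats it.
(Checking all 25 profiles: 20 have a profitable deviation, 5 do not.)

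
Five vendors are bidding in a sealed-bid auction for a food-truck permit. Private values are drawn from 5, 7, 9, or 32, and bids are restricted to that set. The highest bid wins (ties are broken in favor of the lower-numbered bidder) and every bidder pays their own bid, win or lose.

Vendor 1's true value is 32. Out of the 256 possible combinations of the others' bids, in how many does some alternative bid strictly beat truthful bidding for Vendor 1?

Others bid (5, 5, 5, 5): truth gives 0; bid 5 gives 27 > 0. Violating.
Others bid (5, 5, 5, 7): truth gives 0; bid 7 gives 25 > 0. Violating.
Others bid (5, 5, 5, 9): truth gives 0; bid 9 gives 23 > 0. Violating.
Others bid (5, 5, 7, 5): truth gives 0; bid 7 gives 25 > 0. Violating.
Others bid (5, 5, 5, 32): truth gives 0; no alternative beats it.
Others bid (5, 5, 7, 32): truth gives 0; no alternative beats it.
(Checking all 256 profiles: 81 have a profitable deviation, 175 do not.)

81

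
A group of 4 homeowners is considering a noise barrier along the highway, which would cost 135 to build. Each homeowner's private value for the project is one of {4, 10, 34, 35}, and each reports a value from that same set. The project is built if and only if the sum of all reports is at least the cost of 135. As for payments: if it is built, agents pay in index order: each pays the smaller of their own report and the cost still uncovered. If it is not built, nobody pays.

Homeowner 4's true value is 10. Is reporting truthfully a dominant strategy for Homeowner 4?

Check each profile of the others' reports and compare truth against every alternative report.
Others report (4, 4, 4): truth gives 0, best alternative gives 0.
Others report (4, 4, 10): truth gives 0, best alternative gives 0.
Others report (4, 4, 34): truth gives 0, best alternative gives 0.
Others report (4, 4, 35): truth gives 0, best alternative gives 0.
Others report (4, 10, 4): truth gives 0, best alternative gives 0.
Others report (4, 10, 10): truth gives 0, best alternative gives 0.
(Remaining 58 profiles checked similarly; truth is weakly best in each.)
In every case the truthful report is at least as good as any alternative, so it is a dominant strategy.

Yes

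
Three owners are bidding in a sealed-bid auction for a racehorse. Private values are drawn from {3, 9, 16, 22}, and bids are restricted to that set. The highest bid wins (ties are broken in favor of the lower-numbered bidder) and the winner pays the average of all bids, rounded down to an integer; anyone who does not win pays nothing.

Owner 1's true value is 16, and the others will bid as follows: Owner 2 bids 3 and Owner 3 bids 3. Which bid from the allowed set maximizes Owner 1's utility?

Bid 3: wins, pays 3, utility 16 - 3 = 13.
Bid 9: wins, pays 5, utility 16 - 5 = 11.
Bid 16: wins, pays 7, utility 16 - 7 = 9.
Bid 22: wins, pays 9, utility 16 - 9 = 7.
The best choice is 3 with utility 13.

3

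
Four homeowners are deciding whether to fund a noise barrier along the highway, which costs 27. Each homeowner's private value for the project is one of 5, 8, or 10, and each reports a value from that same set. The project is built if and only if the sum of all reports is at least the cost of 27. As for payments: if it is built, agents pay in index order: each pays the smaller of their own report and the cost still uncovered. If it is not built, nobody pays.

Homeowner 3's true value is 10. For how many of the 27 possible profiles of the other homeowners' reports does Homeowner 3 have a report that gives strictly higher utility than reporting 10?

23

Others report (5, 5, 10): truth gives 0; report 8 gives 2 > 0. Violating.
Others report (5, 8, 8): truth gives 0; report 8 gives 2 > 0. Violating.
Others report (5, 8, 10): truth gives 0; report 5 gives 5 > 0. Violating.
Others report (5, 10, 5): truth gives 0; report 8 gives 2 > 0. Violating.
Others report (5, 5, 5): truth gives 0; no alternative beats it.
Others report (5, 5, 8): truth gives 0; no alternative beats it.
(Checking all 27 profiles: 23 have a profitable deviation, 4 do not.)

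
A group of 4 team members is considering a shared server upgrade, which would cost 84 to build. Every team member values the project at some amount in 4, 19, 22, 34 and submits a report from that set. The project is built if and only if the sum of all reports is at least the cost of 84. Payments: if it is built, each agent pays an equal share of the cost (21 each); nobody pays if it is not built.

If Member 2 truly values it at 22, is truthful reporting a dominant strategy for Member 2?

No

Consider the case where Member 1 reports 4, Member 3 reports 19 and Member 4 reports 34.
Truthful report 22: project not built, utility 0.
Report 34 instead: project built, pays 21, utility 22 - 21 = 1.
Since 1 > 0, reporting 34 is strictly better here, so truthful reporting is not dominant.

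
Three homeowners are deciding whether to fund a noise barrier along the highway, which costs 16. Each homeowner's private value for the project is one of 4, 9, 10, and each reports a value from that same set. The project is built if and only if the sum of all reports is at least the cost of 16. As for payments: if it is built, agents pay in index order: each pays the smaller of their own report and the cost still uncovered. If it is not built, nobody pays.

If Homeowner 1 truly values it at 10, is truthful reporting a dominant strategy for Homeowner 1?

No

Consider the case where Homeowner 2 reports 4 and Homeowner 3 reports 4.
Truthful report 10: project built, pays 10, utility 10 - 10 = 0.
Report 9 instead: project built, pays 9, utility 10 - 9 = 1.
Since 1 > 0, reporting 9 is strictly better here, so truthful reporting is not dominant.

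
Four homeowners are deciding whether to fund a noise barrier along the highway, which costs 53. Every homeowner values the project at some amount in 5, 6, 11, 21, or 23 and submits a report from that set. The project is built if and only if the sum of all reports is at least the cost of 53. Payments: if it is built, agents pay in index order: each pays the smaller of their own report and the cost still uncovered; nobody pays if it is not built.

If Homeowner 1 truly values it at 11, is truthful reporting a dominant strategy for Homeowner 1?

Consider the case where Homeowner 2 reports 5, Homeowner 3 reports 21 and Homeowner 4 reports 21.
Truthful report 11: project built, pays 11, utility 11 - 11 = 0.
Report 6 instead: project built, pays 6, utility 11 - 6 = 5.
Since 5 > 0, reporting 6 is strictly better here, so truthful reporting is not dominant.

No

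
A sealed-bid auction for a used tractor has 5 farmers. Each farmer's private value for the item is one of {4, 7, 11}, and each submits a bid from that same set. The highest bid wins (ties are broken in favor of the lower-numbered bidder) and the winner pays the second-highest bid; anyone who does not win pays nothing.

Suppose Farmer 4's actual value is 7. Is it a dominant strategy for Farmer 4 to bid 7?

Yes

Check each profile of the others' bids and compare truth against every alternative bid.
Others bid (4, 4, 4, 4): truth gives 3, best alternative gives 3.
Others bid (4, 4, 4, 7): truth gives 0, best alternative gives 0.
Others bid (4, 4, 4, 11): truth gives 0, best alternative gives 0.
Others bid (4, 4, 7, 4): truth gives 0, best alternative gives 0.
Others bid (4, 4, 7, 7): truth gives 0, best alternative gives 0.
Others bid (4, 4, 7, 11): truth gives 0, best alternative gives 0.
(Remaining 75 profiles checked similarly; truth is weakly best in each.)
In every case the truthful bid is at least as good as any alternative, so it is a dominant strategy.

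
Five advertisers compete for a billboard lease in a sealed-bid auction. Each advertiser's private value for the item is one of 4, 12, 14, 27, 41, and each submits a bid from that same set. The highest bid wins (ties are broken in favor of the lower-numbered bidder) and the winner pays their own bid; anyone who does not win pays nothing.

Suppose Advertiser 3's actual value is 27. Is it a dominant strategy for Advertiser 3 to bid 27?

No

Consider the case where Advertiser 1 bids 4, Advertiser 2 bids 4, Advertiser 4 bids 4 and Advertiser 5 bids 4.
Truthful bid 27: wins, pays 27, utility 27 - 27 = 0.
Bid 12 instead: wins, pays 12, utility 27 - 12 = 15.
Since 15 > 0, bidding 12 is strictly better here, so truthful bidding is not dominant.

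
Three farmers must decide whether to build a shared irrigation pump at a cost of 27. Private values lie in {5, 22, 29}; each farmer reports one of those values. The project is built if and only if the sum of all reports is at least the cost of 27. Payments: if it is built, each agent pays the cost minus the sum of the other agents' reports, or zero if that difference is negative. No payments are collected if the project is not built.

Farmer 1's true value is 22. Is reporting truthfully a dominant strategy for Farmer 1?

Check each profile of the others' reports and compare truth against every alternative report.
Others report (5, 22): truth gives 22, best alternative gives 22.
Others report (5, 29): truth gives 22, best alternative gives 22.
Others report (22, 5): truth gives 22, best alternative gives 22.
Others report (22, 22): truth gives 22, best alternative gives 22.
Others report (22, 29): truth gives 22, best alternative gives 22.
Others report (29, 5): truth gives 22, best alternative gives 22.
(Remaining 3 profiles checked similarly; truth is weakly best in each.)
In every case the truthful report is at least as good as any alternative, so it is a dominant strategy.

Yes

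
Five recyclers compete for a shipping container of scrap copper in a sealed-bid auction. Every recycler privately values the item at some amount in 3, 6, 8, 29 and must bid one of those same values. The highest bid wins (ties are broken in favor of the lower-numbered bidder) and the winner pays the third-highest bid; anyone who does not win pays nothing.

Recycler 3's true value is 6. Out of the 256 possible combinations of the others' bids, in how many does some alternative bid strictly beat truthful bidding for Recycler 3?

Others bid (3, 3, 3, 8): truth gives 0; bid 8 gives 3 > 0. Violating.
Others bid (3, 3, 3, 29): truth gives 0; bid 29 gives 3 > 0. Violating.
Others bid (3, 3, 8, 3): truth gives 0; bid 8 gives 3 > 0. Violating.
Others bid (3, 3, 29, 3): truth gives 0; bid 29 gives 3 > 0. Violating.
Others bid (3, 3, 3, 3): truth gives 3; no alternative beats it.
Others bid (3, 3, 3, 6): truth gives 3; no alternative beats it.
(Checking all 256 profiles: 8 have a profitable deviation, 248 do not.)

8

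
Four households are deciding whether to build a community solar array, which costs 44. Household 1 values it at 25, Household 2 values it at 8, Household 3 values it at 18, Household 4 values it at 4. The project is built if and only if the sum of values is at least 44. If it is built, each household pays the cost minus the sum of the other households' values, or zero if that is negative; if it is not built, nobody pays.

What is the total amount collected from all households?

Total value 55 ≥ cost 44, so it is built.
Household 1: others sum to 30; max(0, 44 - 30) = 14.
Household 2: others sum to 47; max(0, 44 - 47) = 0.
Household 3: others sum to 37; max(0, 44 - 37) = 7.
Household 4: others sum to 51; max(0, 44 - 51) = 0.
Total collected = 14 + 0 + 7 + 0 = 21.

21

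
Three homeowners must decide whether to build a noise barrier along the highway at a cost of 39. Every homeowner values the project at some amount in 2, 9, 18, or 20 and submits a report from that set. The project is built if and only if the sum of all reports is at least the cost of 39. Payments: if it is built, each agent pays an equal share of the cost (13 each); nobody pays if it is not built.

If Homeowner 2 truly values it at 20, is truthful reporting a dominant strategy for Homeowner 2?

Yes

Check each profile of the others' reports and compare truth against every alternative report.
Others report (2, 18): truth gives 7, best alternative gives 0.
Others report (18, 2): truth gives 7, best alternative gives 0.
Others report (2, 20): truth gives 7, best alternative gives 7.
Others report (9, 18): truth gives 7, best alternative gives 7.
Others report (9, 20): truth gives 7, best alternative gives 7.
Others report (18, 9): truth gives 7, best alternative gives 7.
(Remaining 10 profiles checked similarly; truth is weakly best in each.)
In every case the truthful report is at least as good as any alternative, so it is a dominant strategy.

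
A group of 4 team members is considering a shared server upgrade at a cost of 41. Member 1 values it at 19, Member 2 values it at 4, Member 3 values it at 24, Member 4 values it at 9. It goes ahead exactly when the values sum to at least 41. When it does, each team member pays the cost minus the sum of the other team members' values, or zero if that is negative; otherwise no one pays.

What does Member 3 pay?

9

Total value 56 ≥ cost 41, so the project is built.
The other team members' values sum to 32.
Cost minus that sum is 41 - 32 = 9.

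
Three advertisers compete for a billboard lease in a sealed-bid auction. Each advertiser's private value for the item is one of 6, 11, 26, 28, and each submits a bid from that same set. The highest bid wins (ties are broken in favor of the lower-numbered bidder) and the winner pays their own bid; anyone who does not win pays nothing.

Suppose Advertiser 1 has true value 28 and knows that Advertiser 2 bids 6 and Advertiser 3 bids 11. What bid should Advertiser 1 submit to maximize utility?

11

Bid 6: loses, pays 0, utility 0.
Bid 11: wins, pays 11, utility 28 - 11 = 17.
Bid 26: wins, pays 26, utility 28 - 26 = 2.
Bid 28: wins, pays 28, utility 28 - 28 = 0.
The best choice is 11 with utility 17.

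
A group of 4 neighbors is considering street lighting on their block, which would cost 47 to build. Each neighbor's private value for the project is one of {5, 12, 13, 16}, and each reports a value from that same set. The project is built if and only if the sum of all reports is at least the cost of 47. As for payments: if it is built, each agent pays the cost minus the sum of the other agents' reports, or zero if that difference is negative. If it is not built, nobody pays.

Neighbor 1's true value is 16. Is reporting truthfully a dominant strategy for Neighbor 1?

Yes

Check each profile of the others' reports and compare truth against every alternative report.
Others report (5, 12, 16): truth gives 2, best alternative gives 0.
Others report (5, 16, 12): truth gives 2, best alternative gives 0.
Others report (12, 5, 16): truth gives 2, best alternative gives 0.
Others report (12, 16, 5): truth gives 2, best alternative gives 0.
Others report (16, 5, 12): truth gives 2, best alternative gives 0.
Others report (16, 12, 5): truth gives 2, best alternative gives 0.
(Remaining 58 profiles checked similarly; truth is weakly best in each.)
In every case the truthful report is at least as good as any alternative, so it is a dominant strategy.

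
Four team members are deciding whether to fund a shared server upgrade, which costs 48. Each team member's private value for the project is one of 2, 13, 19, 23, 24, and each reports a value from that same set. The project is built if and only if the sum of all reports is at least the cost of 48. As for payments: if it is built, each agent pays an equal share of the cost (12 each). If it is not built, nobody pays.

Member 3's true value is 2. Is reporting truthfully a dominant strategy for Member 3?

Check each profile of the others' reports and compare truth against every alternative report.
Others report (2, 13, 23): truth gives 0, best alternative gives -10.
Others report (2, 13, 24): truth gives 0, best alternative gives -10.
Others report (2, 19, 19): truth gives 0, best alternative gives -10.
Others report (2, 19, 23): truth gives 0, best alternative gives -10.
Others report (2, 19, 24): truth gives 0, best alternative gives -10.
Others report (2, 23, 13): truth gives 0, best alternative gives -10.
(Remaining 119 profiles checked similarly; truth is weakly best in each.)
In every case the truthful report is at least as good as any alternative, so it is a dominant strategy.

Yes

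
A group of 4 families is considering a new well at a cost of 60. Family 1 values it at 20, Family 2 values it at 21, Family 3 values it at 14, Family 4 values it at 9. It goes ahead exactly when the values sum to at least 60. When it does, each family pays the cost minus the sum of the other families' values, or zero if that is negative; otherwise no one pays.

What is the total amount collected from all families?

48

Total value 64 ≥ cost 60, so it is built.
Family 1: others sum to 44; max(0, 60 - 44) = 16.
Family 2: others sum to 43; max(0, 60 - 43) = 17.
Family 3: others sum to 50; max(0, 60 - 50) = 10.
Family 4: others sum to 55; max(0, 60 - 55) = 5.
Total collected = 16 + 17 + 10 + 5 = 48.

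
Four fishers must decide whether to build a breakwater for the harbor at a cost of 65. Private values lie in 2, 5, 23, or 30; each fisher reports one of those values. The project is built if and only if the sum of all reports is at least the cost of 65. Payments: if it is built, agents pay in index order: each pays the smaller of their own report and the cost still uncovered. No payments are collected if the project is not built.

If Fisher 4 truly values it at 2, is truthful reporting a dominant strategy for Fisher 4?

Check each profile of the others' reports and compare truth against every alternative report.
Others report (2, 30, 30): truth gives 0, best alternative gives -1.
Others report (30, 2, 30): truth gives 0, best alternative gives -1.
Others report (30, 30, 2): truth gives 0, best alternative gives -1.
Others report (5, 30, 30): truth gives 2, best alternative gives 2.
Others report (23, 23, 23): truth gives 2, best alternative gives 2.
Others report (23, 23, 30): truth gives 2, best alternative gives 2.
(Remaining 58 profiles checked similarly; truth is weakly best in each.)
In every case the truthful report is at least as good as any alternative, so it is a dominant strategy.

Yes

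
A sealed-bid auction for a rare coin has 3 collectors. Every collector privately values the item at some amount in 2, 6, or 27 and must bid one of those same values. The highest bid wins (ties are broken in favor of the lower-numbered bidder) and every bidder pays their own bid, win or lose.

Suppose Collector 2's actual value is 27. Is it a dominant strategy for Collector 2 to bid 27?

Consider the case where Collector 1 bids 2 and Collector 3 bids 2.
Truthful bid 27: wins, pays 27, utility 27 - 27 = 0.
Bid 6 instead: wins, pays 6, utility 27 - 6 = 21.
Since 21 > 0, bidding 6 is strictly better here, so truthful bidding is not dominant.

No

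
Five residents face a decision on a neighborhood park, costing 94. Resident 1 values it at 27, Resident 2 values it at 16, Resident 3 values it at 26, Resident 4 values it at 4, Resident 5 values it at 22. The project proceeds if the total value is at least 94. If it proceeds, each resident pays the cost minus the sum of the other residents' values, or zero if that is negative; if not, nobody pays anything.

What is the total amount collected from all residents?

Total value 95 ≥ cost 94, so it is built.
Resident 1: others sum to 68; max(0, 94 - 68) = 26.
Resident 2: others sum to 79; max(0, 94 - 79) = 15.
Resident 3: others sum to 69; max(0, 94 - 69) = 25.
Resident 4: others sum to 91; max(0, 94 - 91) = 3.
Resident 5: others sum to 73; max(0, 94 - 73) = 21.
Total collected = 26 + 15 + 25 + 3 + 21 = 90.

90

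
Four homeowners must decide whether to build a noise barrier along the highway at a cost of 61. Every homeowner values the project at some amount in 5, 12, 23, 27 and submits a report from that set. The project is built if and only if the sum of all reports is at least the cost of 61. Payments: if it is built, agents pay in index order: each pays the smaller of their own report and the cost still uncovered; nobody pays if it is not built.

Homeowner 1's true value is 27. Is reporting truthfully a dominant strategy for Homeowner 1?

No

Consider the case where Homeowner 2 reports 5, Homeowner 3 reports 12 and Homeowner 4 reports 23.
Truthful report 27: project built, pays 27, utility 27 - 27 = 0.
Report 23 instead: project built, pays 23, utility 27 - 23 = 4.
Since 4 > 0, reporting 23 is strictly better here, so truthful reporting is not dominant.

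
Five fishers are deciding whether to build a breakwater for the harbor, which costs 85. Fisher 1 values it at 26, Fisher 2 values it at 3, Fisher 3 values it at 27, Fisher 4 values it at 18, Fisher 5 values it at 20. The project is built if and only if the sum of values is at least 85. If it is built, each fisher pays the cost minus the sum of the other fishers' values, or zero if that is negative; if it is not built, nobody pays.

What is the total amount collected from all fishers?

Total value 94 ≥ cost 85, so it is built.
Fisher 1: others sum to 68; max(0, 85 - 68) = 17.
Fisher 2: others sum to 91; max(0, 85 - 91) = 0.
Fisher 3: others sum to 67; max(0, 85 - 67) = 18.
Fisher 4: others sum to 76; max(0, 85 - 76) = 9.
Fisher 5: others sum to 74; max(0, 85 - 74) = 11.
Total collected = 17 + 0 + 18 + 9 + 11 = 55.

55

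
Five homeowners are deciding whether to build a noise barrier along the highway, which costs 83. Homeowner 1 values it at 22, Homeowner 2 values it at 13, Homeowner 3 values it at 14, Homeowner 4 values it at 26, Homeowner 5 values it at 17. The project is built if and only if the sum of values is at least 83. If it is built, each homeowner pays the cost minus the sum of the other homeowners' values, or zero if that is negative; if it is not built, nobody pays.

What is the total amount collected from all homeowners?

Total value 92 ≥ cost 83, so it is built.
Homeowner 1: others sum to 70; max(0, 83 - 70) = 13.
Homeowner 2: others sum to 79; max(0, 83 - 79) = 4.
Homeowner 3: others sum to 78; max(0, 83 - 78) = 5.
Homeowner 4: others sum to 66; max(0, 83 - 66) = 17.
Homeowner 5: others sum to 75; max(0, 83 - 75) = 8.
Total collected = 13 + 4 + 5 + 17 + 8 = 47.

47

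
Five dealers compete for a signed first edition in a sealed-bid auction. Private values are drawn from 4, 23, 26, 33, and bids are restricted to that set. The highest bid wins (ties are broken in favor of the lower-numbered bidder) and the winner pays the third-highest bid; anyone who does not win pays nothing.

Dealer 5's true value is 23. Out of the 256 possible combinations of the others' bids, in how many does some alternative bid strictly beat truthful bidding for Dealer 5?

8

Others bid (4, 4, 4, 23): truth gives 0; bid 26 gives 19 > 0. Violating.
Others bid (4, 4, 4, 26): truth gives 0; bid 33 gives 19 > 0. Violating.
Others bid (4, 4, 23, 4): truth gives 0; bid 26 gives 19 > 0. Violating.
Others bid (4, 4, 26, 4): truth gives 0; bid 33 gives 19 > 0. Violating.
Others bid (4, 4, 4, 4): truth gives 19; no alternative beats it.
Others bid (4, 4, 4, 33): truth gives 0; no alternative beats it.
(Checking all 256 profiles: 8 have a profitable deviation, 248 do not.)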